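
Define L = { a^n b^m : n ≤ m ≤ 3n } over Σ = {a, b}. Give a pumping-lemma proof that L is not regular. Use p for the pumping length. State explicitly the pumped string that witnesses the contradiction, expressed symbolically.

Toward a contradiction, assume L is regular with pumping length p.
Take w = a^p b^p ∈ L (since p ≤ p ≤ 3p), with |w| = 2p ≥ p.
The pumping lemma gives a decomposition w = xyz where |xy| ≤ p and |y| > 0.
Since the first p symbols of w are all a's and |xy| ≤ p, y lies entirely in the leading a-block: y = a^k for some k with 1 ≤ k ≤ p.
Pump with i = 2: xy^2z = a^{p+k} b^p. Now n = p+k > p = m, so the condition n ≤ m fails. Thus xy^2z ∉ L.
This is a contradiction; hence L is not regular.

a^{p+k} b^p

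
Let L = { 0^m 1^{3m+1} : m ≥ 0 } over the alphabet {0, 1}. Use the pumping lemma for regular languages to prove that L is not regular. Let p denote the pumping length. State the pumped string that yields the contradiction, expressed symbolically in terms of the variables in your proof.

0^{p+k} 1^{3p+1}

Assume L is regular. Let p be the pumping length given by the pumping lemma.
Choose w = 0^p 1^{3p+1}, which is in L with |w| = 4p+1 ≥ p.
The pumping lemma gives a decomposition w = xyz where |xy| ≤ p and |y| > 0.
Since the first p symbols of w are all 0's and |xy| ≤ p, y lies entirely in the leading 0-block: y = 0^k for some k with 1 ≤ k ≤ p.
Pump with i = 2: xy^2z = 0^{p+k} 1^{3p+1}. For this to lie in L we would need 3p+1 = 3(p+k)+1, which forces k = 0. But k ≥ 1, so xy^2z ∉ L.
Contradiction. Therefore L is not regular.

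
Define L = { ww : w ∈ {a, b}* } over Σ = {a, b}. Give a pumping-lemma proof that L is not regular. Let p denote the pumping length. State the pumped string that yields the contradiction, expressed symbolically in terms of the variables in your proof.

Toward a contradiction, assume L is regular with pumping length p.
Take w = a^p b^p a^p b^p = uu where u = a^pb^p; then w ∈ L and |w| = 4p ≥ p.
The pumping lemma gives a decomposition w = xyz where |xy| ≤ p and y is nonempty.
The first p characters of w are a's, so xy (and hence y) consists only of a's. Write y = a^k, 1 ≤ k ≤ p.
Pump with i = 2: xy^2z = a^{p+k} b^p a^p b^p, of length 4p+k. Suppose this equals vv. The string starts with a and ends with b, so v does too; thus the boundary between the two copies of v is a b→a transition. There is exactly one such transition, at position 2p+k, so |v| = 2p+k and |vv| = 4p+2k ≠ 4p+k since k ≥ 1. So xy^2z ∉ L.
This is a contradiction; hence L is not regular.

a^{p+k} b^p a^p b^p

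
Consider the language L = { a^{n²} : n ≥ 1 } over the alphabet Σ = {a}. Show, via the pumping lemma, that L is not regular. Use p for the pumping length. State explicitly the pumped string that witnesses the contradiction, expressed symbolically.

Toward a contradiction, assume L is regular with pumping length p.
Take w = a^{p²} ∈ L with |w| = p² ≥ p.
By the pumping lemma, w = xyz with |xy| ≤ p and |y| > 0.
Then y = a^k for some k with 1 ≤ k ≤ p.
Pump with i = 2: xy^2z = a^{p²+k}. Since 1 ≤ k ≤ p, p² < p²+k ≤ p²+p < (p+1)², so p²+k lies strictly between consecutive squares and is not a perfect square. So xy^2z ∉ L.
This is a contradiction; hence L is not regular.

a^{p²+k}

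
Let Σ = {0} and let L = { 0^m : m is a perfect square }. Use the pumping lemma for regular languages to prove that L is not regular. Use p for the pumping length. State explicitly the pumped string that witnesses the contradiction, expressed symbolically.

Assume L is regular; let p be its pumping constant.
Take w = 0^{p²} ∈ L with |w| = p² ≥ p.
The pumping lemma gives a decomposition w = xyz where |xy| ≤ p and |y| > 0.
Then y = 0^k for some k with 1 ≤ k ≤ p.
Pump with i = 2: xy^2z = 0^{p²+k}. Since 1 ≤ k ≤ p, p² < p²+k ≤ p²+p < (p+1)², so p²+k lies strictly between consecutive squares and is not a perfect square. So xy^2z ∉ L.
This is a contradiction; hence L is not regular.

0^{p²+k}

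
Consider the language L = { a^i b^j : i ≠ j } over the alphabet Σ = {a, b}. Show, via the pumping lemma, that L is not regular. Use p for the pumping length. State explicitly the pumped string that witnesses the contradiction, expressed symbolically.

a^{p+p!} b^{p+p!}

Suppose for contradiction that L is regular, and let p be the pumping length.
Choose w = a^p b^{p+p!}. Since p ≠ p+p!, w ∈ L; and |w| ≥ p.
The pumping lemma gives a decomposition w = xyz where |xy| ≤ p and |y| ≥ 1.
Because |xy| ≤ p and w begins with p copies of a, we have y = a^k with 1 ≤ k ≤ p.
Since 1 ≤ k ≤ p, k divides p!; set t = 1 + p!/k. Then xy^t z has p + (p!/k)·k = p + p! copies of a. Now the a-count equals the b-count, so i ≠ j fails. So xy^t z = a^{p+p!} b^{p+p!} ∉ L.
This is a contradiction; hence L is not regular.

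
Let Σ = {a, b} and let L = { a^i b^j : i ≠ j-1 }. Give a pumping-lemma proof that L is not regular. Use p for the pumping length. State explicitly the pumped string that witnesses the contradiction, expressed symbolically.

Suppose for contradiction that L is regular, and let p be the pumping length.
Choose w = a^p b^{p+p!+1}. Since p ≠ (p+p!+1)-1 = p+p!, w ∈ L; and |w| ≥ p.
The pumping lemma gives a decomposition w = xyz where |xy| ≤ p and |y| ≥ 1.
The first p characters of w are a's, so xy (and hence y) consists only of a's. Write y = a^k, 1 ≤ k ≤ p.
Since 1 ≤ k ≤ p, k divides p!; set t = 1 + p!/k. Then xy^t z has p + (p!/k)·k = p + p! copies of a. Now the a-count is p+p! and (b-count)-1 = (p+p!+1)-1 = p+p!, so i ≠ j-1 fails. So xy^t z = a^{p+p!} b^{p+p!+1} ∉ L.
This is a contradiction; hence L is not regular.

a^{p+p!} b^{p+p!+1}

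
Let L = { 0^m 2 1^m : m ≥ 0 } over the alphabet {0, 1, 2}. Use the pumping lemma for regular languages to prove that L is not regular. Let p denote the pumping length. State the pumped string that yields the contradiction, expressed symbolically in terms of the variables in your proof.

0^{p+k} 2 1^p

Suppose for contradiction that L is regular, and let p be the pumping length.
Take w = 0^p 2 1^p ∈ L with |w| = 2p+1 ≥ p.
Write w = xyz as guaranteed by the lemma, with |xy| ≤ p and |y| ≥ 1.
Because |xy| ≤ p and w begins with p copies of 0, we have y = 0^k with 1 ≤ k ≤ p.
Pump with i = 2: xy^2z = 0^{p+k} 2 1^p, which would require p+k = p. But k ≥ 1, so xy^2z ∉ L.
This is a contradiction; hence L is not regular.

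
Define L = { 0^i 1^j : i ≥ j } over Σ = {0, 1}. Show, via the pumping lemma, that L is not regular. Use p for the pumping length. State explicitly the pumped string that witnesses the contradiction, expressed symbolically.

Assume L is regular; let p be its pumping constant.
Choose w = 0^p 1^p ∈ L, with |w| = 2p ≥ p.
By the pumping lemma, w = xyz with |xy| ≤ p and |y| > 0.
The first p characters of w are 0's, so xy (and hence y) consists only of 0's. Write y = 0^k, 1 ≤ k ≤ p.
Consider xy^0z = xz = 0^{p-k} 1^p. Since k ≥ 1, the 0-count p-k is less than p, so i ≥ j fails; thus xz ∉ L.
Contradiction. Therefore L is not regular.

0^{p-k} 1^p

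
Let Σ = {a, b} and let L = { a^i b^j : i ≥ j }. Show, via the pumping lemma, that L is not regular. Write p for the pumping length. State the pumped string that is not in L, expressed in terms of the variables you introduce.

a^{p-k} b^p

Suppose for contradiction that L is regular, and let p be the pumping length.
Choose w = a^p b^p ∈ L, with |w| = 2p ≥ p.
The pumping lemma gives a decomposition w = xyz where |xy| ≤ p and |y| ≥ 1.
The first p characters of w are a's, so xy (and hence y) consists only of a's. Write y = a^k, 1 ≤ k ≤ p.
Consider xy^0z = xz = a^{p-k} b^p. Since k ≥ 1, the a-count p-k is less than p, so i ≥ j fails; thus xz ∉ L.
This is a contradiction; hence L is not regular.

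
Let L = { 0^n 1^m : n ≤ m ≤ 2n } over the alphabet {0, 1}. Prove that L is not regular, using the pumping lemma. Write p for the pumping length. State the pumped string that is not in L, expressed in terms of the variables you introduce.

0^{p+k} 1^p

Assume L is regular; let p be its pumping constant.
Take w = 0^p 1^p ∈ L (since p ≤ p ≤ 2p), with |w| = 2p ≥ p.
Write w = xyz as guaranteed by the lemma, with |xy| ≤ p and y is nonempty.
The first p characters of w are 0's, so xy (and hence y) consists only of 0's. Write y = 0^k, 1 ≤ k ≤ p.
Pump with i = 2: xy^2z = 0^{p+k} 1^p. Now n = p+k > p = m, so the condition n ≤ m fails. Thus xy^2z ∉ L.
This is a contradiction; hence L is not regular.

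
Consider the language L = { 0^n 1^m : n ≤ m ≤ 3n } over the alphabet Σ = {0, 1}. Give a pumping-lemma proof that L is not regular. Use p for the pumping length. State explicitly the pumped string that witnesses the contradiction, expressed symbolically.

Toward a contradiction, assume L is regular with pumping length p.
Take w = 0^p 1^p ∈ L (since p ≤ p ≤ 3p), with |w| = 2p ≥ p.
The pumping lemma gives a decomposition w = xyz where |xy| ≤ p and |y| ≥ 1.
Since the first p symbols of w are all 0's and |xy| ≤ p, y lies entirely in the leading 0-block: y = 0^k for some k with 1 ≤ k ≤ p.
Pump with i = 2: xy^2z = 0^{p+k} 1^p. Now n = p+k > p = m, so the condition n ≤ m fails. Thus xy^2z ∉ L.
This contradicts the pumping lemma, so L is not regular.

0^{p+k} 1^p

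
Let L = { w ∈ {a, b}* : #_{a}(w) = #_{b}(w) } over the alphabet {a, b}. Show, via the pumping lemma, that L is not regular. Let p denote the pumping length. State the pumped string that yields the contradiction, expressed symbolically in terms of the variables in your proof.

Suppose for contradiction that L is regular, and let p be the pumping length.
Choose w = a^p b^p ∈ L with |w| = 2p ≥ p.
The pumping lemma gives a decomposition w = xyz where |xy| ≤ p and |y| > 0.
Because |xy| ≤ p and w begins with p copies of a, we have y = a^k with 1 ≤ k ≤ p.
Pump with i = 2: xy^2z = a^{p+k} b^p has p+k occurrences of a but only p of b. Since k ≥ 1 the counts differ, so xy^2z ∉ L.
This contradicts the pumping lemma, so L is not regular.

a^{p+k} b^p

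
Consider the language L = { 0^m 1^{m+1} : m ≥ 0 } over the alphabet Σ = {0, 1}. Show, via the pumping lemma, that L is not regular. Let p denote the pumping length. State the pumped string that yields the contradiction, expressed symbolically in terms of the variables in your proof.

0^{p+k} 1^{p+1}

Assume L is regular. Let p be the pumping length given by the pumping lemma.
Choose w = 0^p 1^{p+1}, which is in L with |w| = 2p+1 ≥ p.
Write w = xyz as guaranteed by the lemma, with |xy| ≤ p and y is nonempty.
The first p characters of w are 0's, so xy (and hence y) consists only of 0's. Write y = 0^k, 1 ≤ k ≤ p.
Pump with i = 2: xy^2z = 0^{p+k} 1^{p+1}. For this to lie in L we would need p+1 = (p+k)+1, which forces k = 0. But k ≥ 1, so xy^2z ∉ L.
This is a contradiction; hence L is not regular.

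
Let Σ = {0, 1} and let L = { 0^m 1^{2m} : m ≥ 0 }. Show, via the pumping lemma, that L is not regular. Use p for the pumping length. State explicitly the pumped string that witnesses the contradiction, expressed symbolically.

Suppose for contradiction that L is regular, and let p be the pumping length.
Let w = 0^p 1^{2p} ∈ L; note |w| = 3p ≥ p.
Write w = xyz as guaranteed by the lemma, with |xy| ≤ p and |y| ≥ 1.
The first p characters of w are 0's, so xy (and hence y) consists only of 0's. Write y = 0^k, 1 ≤ k ≤ p.
Pump with i = 2: xy^2z = 0^{p+k} 1^{2p}. For this to lie in L we would need 2p = 2(p+k), which forces k = 0. But k ≥ 1, so xy^2z ∉ L.
Contradiction. Therefore L is not regular.

0^{p+k} 1^{2p}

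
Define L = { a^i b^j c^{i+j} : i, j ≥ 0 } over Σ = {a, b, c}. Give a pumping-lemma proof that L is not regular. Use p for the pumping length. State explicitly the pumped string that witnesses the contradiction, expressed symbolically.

Toward a contradiction, assume L is regular with pumping length p.
Take w = a^p b^p c^{2p} ∈ L (with i=j=p, i+j=2p), |w| = 4p ≥ p.
The pumping lemma gives a decomposition w = xyz where |xy| ≤ p and |y| > 0.
Since the first p symbols of w are all a's and |xy| ≤ p, y lies entirely in the leading a-block: y = a^k for some k with 1 ≤ k ≤ p.
Consider xy^2z = a^{p+k} b^p c^{2p}. Now the a- and b-counts sum to 2p+k, but the c-count is 2p ≠ 2p+k. So xy^2z ∉ L.
This is a contradiction; hence L is not regular.

a^{p+k} b^p c^{2p}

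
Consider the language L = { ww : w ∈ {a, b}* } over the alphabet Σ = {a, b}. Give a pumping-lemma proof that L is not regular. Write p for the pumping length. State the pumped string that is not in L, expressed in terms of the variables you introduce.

a^{p+k} b^p a^p b^p

Assume L is regular; let p be its pumping constant.
Take w = a^p b^p a^p b^p = uu where u = a^pb^p; then w ∈ L and |w| = 4p ≥ p.
The pumping lemma gives a decomposition w = xyz where |xy| ≤ p and y is nonempty.
The first p characters of w are a's, so xy (and hence y) consists only of a's. Write y = a^k, 1 ≤ k ≤ p.
Pump with i = 2: xy^2z = a^{p+k} b^p a^p b^p, of length 4p+k. Suppose this equals vv. The string starts with a and ends with b, so v does too; thus the boundary between the two copies of v is a b→a transition. There is exactly one such transition, at position 2p+k, so |v| = 2p+k and |vv| = 4p+2k ≠ 4p+k since k ≥ 1. So xy^2z ∉ L.
This contradicts the pumping lemma, so L is not regular.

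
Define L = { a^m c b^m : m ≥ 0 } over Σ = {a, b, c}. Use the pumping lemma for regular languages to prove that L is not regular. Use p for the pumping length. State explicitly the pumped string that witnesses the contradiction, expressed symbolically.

a^{p+k} c b^p

Toward a contradiction, assume L is regular with pumping length p.
Take w = a^p c b^p ∈ L with |w| = 2p+1 ≥ p.
The pumping lemma gives a decomposition w = xyz where |xy| ≤ p and |y| > 0.
Since the first p symbols of w are all a's and |xy| ≤ p, y lies entirely in the leading a-block: y = a^k for some k with 1 ≤ k ≤ p.
Pump with i = 2: xy^2z = a^{p+k} c b^p, which would require p+k = p. But k ≥ 1, so xy^2z ∉ L.
Contradiction. Therefore L is not regular.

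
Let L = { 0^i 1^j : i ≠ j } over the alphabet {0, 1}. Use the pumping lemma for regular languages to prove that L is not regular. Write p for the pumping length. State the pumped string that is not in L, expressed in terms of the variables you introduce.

0^{p+p!} 1^{p+p!}

Suppose for contradiction that L is regular, and let p be the pumping length.
Choose w = 0^p 1^{p+p!}. Since p ≠ p+p!, w ∈ L; and |w| ≥ p.
Write w = xyz as guaranteed by the lemma, with |xy| ≤ p and |y| > 0.
Since the first p symbols of w are all 0's and |xy| ≤ p, y lies entirely in the leading 0-block: y = 0^k for some k with 1 ≤ k ≤ p.
Since 1 ≤ k ≤ p, k divides p!; set t = 1 + p!/k. Then xy^t z has p + (p!/k)·k = p + p! copies of 0. Now the 0-count equals the 1-count, so i ≠ j fails. So xy^t z = 0^{p+p!} 1^{p+p!} ∉ L.
This contradicts the pumping lemma, so L is not regular.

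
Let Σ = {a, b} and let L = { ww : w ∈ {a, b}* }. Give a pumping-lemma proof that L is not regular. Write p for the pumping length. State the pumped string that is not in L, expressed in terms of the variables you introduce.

a^{p+k} b^p a^p b^p

Assume L is regular. Let p be the pumping length given by the pumping lemma.
Take w = a^p b^p a^p b^p = uu where u = a^pb^p; then w ∈ L and |w| = 4p ≥ p.
Write w = xyz as guaranteed by the lemma, with |xy| ≤ p and |y| > 0.
The first p characters of w are a's, so xy (and hence y) consists only of a's. Write y = a^k, 1 ≤ k ≤ p.
Pump with i = 2: xy^2z = a^{p+k} b^p a^p b^p, of length 4p+k. Suppose this equals vv. The string starts with a and ends with b, so v does too; thus the boundary between the two copies of v is a b→a transition. There is exactly one such transition, at position 2p+k, so |v| = 2p+k and |vv| = 4p+2k ≠ 4p+k since k ≥ 1. So xy^2z ∉ L.
Contradiction. Therefore L is not regular.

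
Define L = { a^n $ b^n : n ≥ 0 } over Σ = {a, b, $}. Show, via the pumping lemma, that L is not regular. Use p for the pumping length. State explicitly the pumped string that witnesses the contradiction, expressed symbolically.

a^{p+k} $ b^p

Assume L is regular; let p be its pumping constant.
Take w = a^p $ b^p ∈ L with |w| = 2p+1 ≥ p.
By the pumping lemma, w = xyz with |xy| ≤ p and y is nonempty.
The first p characters of w are a's, so xy (and hence y) consists only of a's. Write y = a^k, 1 ≤ k ≤ p.
Pump with i = 2: xy^2z = a^{p+k} $ b^p, which would require p+k = p. But k ≥ 1, so xy^2z ∉ L.
This contradicts the pumping lemma, so L is not regular.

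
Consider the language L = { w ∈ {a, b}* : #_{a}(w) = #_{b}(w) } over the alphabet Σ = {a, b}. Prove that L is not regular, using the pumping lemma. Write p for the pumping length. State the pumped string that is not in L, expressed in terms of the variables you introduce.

a^{p+k} b^p

Toward a contradiction, assume L is regular with pumping length p.
Choose w = a^p b^p ∈ L with |w| = 2p ≥ p.
Write w = xyz as guaranteed by the lemma, with |xy| ≤ p and y is nonempty.
Since the first p symbols of w are all a's and |xy| ≤ p, y lies entirely in the leading a-block: y = a^k for some k with 1 ≤ k ≤ p.
Pump with i = 2: xy^2z = a^{p+k} b^p has p+k occurrences of a but only p of b. Since k ≥ 1 the counts differ, so xy^2z ∉ L.
This is a contradiction; hence L is not regular.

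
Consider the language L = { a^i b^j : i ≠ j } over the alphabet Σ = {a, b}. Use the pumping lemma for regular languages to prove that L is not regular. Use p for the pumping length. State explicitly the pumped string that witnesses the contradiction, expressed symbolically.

a^{p+p!} b^{p+p!}

Suppose for contradiction that L is regular, and let p be the pumping length.
Choose w = a^p b^{p+p!}. Since p ≠ p+p!, w ∈ L; and |w| ≥ p.
By the pumping lemma, w = xyz with |xy| ≤ p and |y| > 0.
Since the first p symbols of w are all a's and |xy| ≤ p, y lies entirely in the leading a-block: y = a^k for some k with 1 ≤ k ≤ p.
Since 1 ≤ k ≤ p, k divides p!; set t = 1 + p!/k. Then xy^t z has p + (p!/k)·k = p + p! copies of a. Now the a-count equals the b-count, so i ≠ j fails. So xy^t z = a^{p+p!} b^{p+p!} ∉ L.
This is a contradiction; hence L is not regular.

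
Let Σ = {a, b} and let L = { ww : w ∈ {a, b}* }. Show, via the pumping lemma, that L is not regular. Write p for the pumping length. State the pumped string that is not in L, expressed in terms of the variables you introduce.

a^{p+k} b^p a^p b^p

Toward a contradiction, assume L is regular with pumping length p.
Take w = a^p b^p a^p b^p = uu where u = a^pb^p; then w ∈ L and |w| = 4p ≥ p.
By the pumping lemma, w = xyz with |xy| ≤ p and y is nonempty.
Since the first p symbols of w are all a's and |xy| ≤ p, y lies entirely in the leading a-block: y = a^k for some k with 1 ≤ k ≤ p.
Pump with i = 2: xy^2z = a^{p+k} b^p a^p b^p, of length 4p+k. Suppose this equals vv. The string starts with a and ends with b, so v does too; thus the boundary between the two copies of v is a b→a transition. There is exactly one such transition, at position 2p+k, so |v| = 2p+k and |vv| = 4p+2k ≠ 4p+k since k ≥ 1. So xy^2z ∉ L.
Contradiction. Therefore L is not regular.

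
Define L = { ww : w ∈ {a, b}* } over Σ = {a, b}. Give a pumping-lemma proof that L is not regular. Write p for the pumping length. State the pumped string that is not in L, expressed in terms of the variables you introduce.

a^{p+k} b^p a^p b^p

Toward a contradiction, assume L is regular with pumping length p.
Take w = a^p b^p a^p b^p = uu where u = a^pb^p; then w ∈ L and |w| = 4p ≥ p.
By the pumping lemma, w = xyz with |xy| ≤ p and |y| > 0.
The first p characters of w are a's, so xy (and hence y) consists only of a's. Write y = a^k, 1 ≤ k ≤ p.
Pump with i = 2: xy^2z = a^{p+k} b^p a^p b^p, of length 4p+k. Suppose this equals vv. The string starts with a and ends with b, so v does too; thus the boundary between the two copies of v is a b→a transition. There is exactly one such transition, at position 2p+k, so |v| = 2p+k and |vv| = 4p+2k ≠ 4p+k since k ≥ 1. So xy^2z ∉ L.
This contradicts the pumping lemma, so L is not regular.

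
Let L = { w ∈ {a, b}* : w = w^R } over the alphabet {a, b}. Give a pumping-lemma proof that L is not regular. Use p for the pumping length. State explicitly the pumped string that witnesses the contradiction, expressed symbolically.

Suppose for contradiction that L is regular, and let p be the pumping length.
Take w = a^p b a^p, a palindrome of length 2p+1 ≥ p.
By the pumping lemma, w = xyz with |xy| ≤ p and |y| ≥ 1.
The first p characters of w are a's, so xy (and hence y) consists only of a's. Write y = a^k, 1 ≤ k ≤ p.
Pump with i = 2: xy^2z = a^{p+k} b a^p. Its reverse is a^p b a^{p+k}, which differs from xy^2z since k ≥ 1. So xy^2z is not a palindrome and xy^2z ∉ L.
This is a contradiction; hence L is not regular.

a^{p+k} b a^p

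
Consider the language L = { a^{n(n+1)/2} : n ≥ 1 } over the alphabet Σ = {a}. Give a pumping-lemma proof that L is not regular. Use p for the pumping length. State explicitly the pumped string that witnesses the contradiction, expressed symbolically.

Assume L is regular; let p be its pumping constant.
Take w = a^{p(p+1)/2} ∈ L with |w| = p(p+1)/2 ≥ p.
By the pumping lemma, w = xyz with |xy| ≤ p and |y| > 0.
Then y = a^k for some k with 1 ≤ k ≤ p.
Pump with i = 2: xy^2z = a^{p(p+1)/2+k}. Since 1 ≤ k ≤ p, p(p+1)/2 < p(p+1)/2+k ≤ p(p+1)/2+p < (p+1)(p+2)/2, so p(p+1)/2+k is strictly between consecutive triangular numbers. So xy^2z ∉ L.
This is a contradiction; hence L is not regular.

a^{p(p+1)/2+k}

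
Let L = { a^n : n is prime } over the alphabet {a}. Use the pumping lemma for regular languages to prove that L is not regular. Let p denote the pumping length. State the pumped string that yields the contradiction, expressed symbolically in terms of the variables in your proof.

Suppose for contradiction that L is regular, and let p be the pumping length.
Let q be a prime with q ≥ p+2 (infinitely many primes exist), and take w = a^q ∈ L with |w| = q ≥ p.
By the pumping lemma, w = xyz with |xy| ≤ p and y is nonempty.
Then y = a^k for some k with 1 ≤ k ≤ p.
Since 1 ≤ k ≤ p, |xz| = q-k. Pump with i = q+1: |xy^{q+1}z| = (q-k)+(q+1)k = q+qk = q(1+k), which is composite (both factors ≥ 2). So xy^{q+1}z = a^{q(1+k)} ∉ L.
Contradiction. Therefore L is not regular.

a^{q(1+k)}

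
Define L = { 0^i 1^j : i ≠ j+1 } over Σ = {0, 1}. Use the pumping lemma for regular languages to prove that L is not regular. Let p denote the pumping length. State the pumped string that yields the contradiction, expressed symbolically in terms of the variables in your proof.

0^{p+p!} 1^{p+p!-1}

Toward a contradiction, assume L is regular with pumping length p.
Choose w = 0^p 1^{p+p!-1}. Since p ≠ (p+p!-1)+1 = p+p!, w ∈ L; and |w| ≥ p.
Write w = xyz as guaranteed by the lemma, with |xy| ≤ p and |y| > 0.
The first p characters of w are 0's, so xy (and hence y) consists only of 0's. Write y = 0^k, 1 ≤ k ≤ p.
Since 1 ≤ k ≤ p, k divides p!; set t = 1 + p!/k. Then xy^t z has p + (p!/k)·k = p + p! copies of 0. Now the 0-count is p+p! and (1-count)+1 = (p+p!-1)+1 = p+p!, so i ≠ j+1 fails. So xy^t z = 0^{p+p!} 1^{p+p!-1} ∉ L.
This contradicts the pumping lemma, so L is not regular.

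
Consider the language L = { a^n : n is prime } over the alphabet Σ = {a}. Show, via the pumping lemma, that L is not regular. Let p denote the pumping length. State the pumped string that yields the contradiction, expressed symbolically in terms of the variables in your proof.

a^{q(1+k)}

Assume L is regular. Let p be the pumping length given by the pumping lemma.
Let q be a prime with q ≥ p+2 (infinitely many primes exist), and take w = a^q ∈ L with |w| = q ≥ p.
By the pumping lemma, w = xyz with |xy| ≤ p and |y| > 0.
Then y = a^k for some k with 1 ≤ k ≤ p.
Since 1 ≤ k ≤ p, |xz| = q-k. Pump with i = q+1: |xy^{q+1}z| = (q-k)+(q+1)k = q+qk = q(1+k), which is composite (both factors ≥ 2). So xy^{q+1}z = a^{q(1+k)} ∉ L.
This is a contradiction; hence L is not regular.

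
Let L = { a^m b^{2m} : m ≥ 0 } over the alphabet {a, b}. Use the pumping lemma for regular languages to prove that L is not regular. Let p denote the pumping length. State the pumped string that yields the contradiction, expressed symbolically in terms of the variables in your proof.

Toward a contradiction, assume L is regular with pumping length p.
Let w = a^p b^{2p} ∈ L; note |w| = 3p ≥ p.
By the pumping lemma, w = xyz with |xy| ≤ p and |y| > 0.
The first p characters of w are a's, so xy (and hence y) consists only of a's. Write y = a^k, 1 ≤ k ≤ p.
Pump with i = 2: xy^2z = a^{p+k} b^{2p}. For this to lie in L we would need 2p = 2(p+k), which forces k = 0. But k ≥ 1, so xy^2z ∉ L.
Contradiction. Therefore L is not regular.

a^{p+k} b^{2p}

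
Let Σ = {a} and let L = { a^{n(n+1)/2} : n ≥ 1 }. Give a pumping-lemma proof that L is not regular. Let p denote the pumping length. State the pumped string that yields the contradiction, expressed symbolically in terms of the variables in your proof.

a^{p(p+1)/2+k}

Assume L is regular; let p be its pumping constant.
Take w = a^{p(p+1)/2} ∈ L with |w| = p(p+1)/2 ≥ p.
The pumping lemma gives a decomposition w = xyz where |xy| ≤ p and |y| ≥ 1.
Then y = a^k for some k with 1 ≤ k ≤ p.
Pump with i = 2: xy^2z = a^{p(p+1)/2+k}. Since 1 ≤ k ≤ p, p(p+1)/2 < p(p+1)/2+k ≤ p(p+1)/2+p < (p+1)(p+2)/2, so p(p+1)/2+k is strictly between consecutive triangular numbers. So xy^2z ∉ L.
This contradicts the pumping lemma, so L is not regular.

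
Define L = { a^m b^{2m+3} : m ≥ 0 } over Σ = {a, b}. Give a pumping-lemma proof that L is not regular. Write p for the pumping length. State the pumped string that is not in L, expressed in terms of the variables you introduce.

a^{p+k} b^{2p+3}

Assume L is regular; let p be its pumping constant.
Take w = a^p b^{2p+3}. Then w ∈ L and |w| = 3p+3 ≥ p.
Write w = xyz as guaranteed by the lemma, with |xy| ≤ p and |y| ≥ 1.
Because |xy| ≤ p and w begins with p copies of a, we have y = a^k with 1 ≤ k ≤ p.
Pump with i = 2: xy^2z = a^{p+k} b^{2p+3}. For this to lie in L we would need 2p+3 = 2(p+k)+3, which forces k = 0. But k ≥ 1, so xy^2z ∉ L.
This contradicts the pumping lemma, so L is not regular.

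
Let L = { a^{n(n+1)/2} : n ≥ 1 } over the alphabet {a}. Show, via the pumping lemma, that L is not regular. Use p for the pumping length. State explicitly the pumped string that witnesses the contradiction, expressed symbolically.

Suppose for contradiction that L is regular, and let p be the pumping length.
Take w = a^{p(p+1)/2} ∈ L with |w| = p(p+1)/2 ≥ p.
By the pumping lemma, w = xyz with |xy| ≤ p and |y| ≥ 1.
Then y = a^k for some k with 1 ≤ k ≤ p.
Pump with i = 2: xy^2z = a^{p(p+1)/2+k}. Since 1 ≤ k ≤ p, p(p+1)/2 < p(p+1)/2+k ≤ p(p+1)/2+p < (p+1)(p+2)/2, so p(p+1)/2+k is strictly between consecutive triangular numbers. So xy^2z ∉ L.
This contradicts the pumping lemma, so L is not regular.

a^{p(p+1)/2+k}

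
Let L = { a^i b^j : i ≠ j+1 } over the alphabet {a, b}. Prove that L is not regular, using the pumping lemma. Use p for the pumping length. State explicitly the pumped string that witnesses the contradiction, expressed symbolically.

a^{p+p!} b^{p+p!-1}

Toward a contradiction, assume L is regular with pumping length p.
Choose w = a^p b^{p+p!-1}. Since p ≠ (p+p!-1)+1 = p+p!, w ∈ L; and |w| ≥ p.
Write w = xyz as guaranteed by the lemma, with |xy| ≤ p and y is nonempty.
Because |xy| ≤ p and w begins with p copies of a, we have y = a^k with 1 ≤ k ≤ p.
Since 1 ≤ k ≤ p, k divides p!; set t = 1 + p!/k. Then xy^t z has p + (p!/k)·k = p + p! copies of a. Now the a-count is p+p! and (b-count)+1 = (p+p!-1)+1 = p+p!, so i ≠ j+1 fails. So xy^t z = a^{p+p!} b^{p+p!-1} ∉ L.
This contradicts the pumping lemma, so L is not regular.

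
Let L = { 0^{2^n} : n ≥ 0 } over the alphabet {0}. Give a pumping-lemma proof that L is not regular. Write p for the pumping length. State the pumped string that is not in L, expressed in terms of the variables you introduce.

0^{2^p+k}

Assume L is regular. Let p be the pumping length given by the pumping lemma.
Take w = 0^{2^p} ∈ L with |w| = 2^p ≥ p.
By the pumping lemma, w = xyz with |xy| ≤ p and |y| ≥ 1.
Then y = 0^k for some k with 1 ≤ k ≤ p.
Pump with i = 2: xy^2z = 0^{2^p+k}. Since 1 ≤ k ≤ p < 2^p, we have 2^p < 2^p+k < 2^{p+1}, so 2^p+k is not a power of 2. So xy^2z ∉ L.
Contradiction. Therefore L is not regular.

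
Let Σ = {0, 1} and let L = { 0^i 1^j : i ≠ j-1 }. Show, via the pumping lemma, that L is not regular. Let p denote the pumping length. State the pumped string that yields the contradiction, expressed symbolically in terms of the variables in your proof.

0^{p+p!} 1^{p+p!+1}

Suppose for contradiction that L is regular, and let p be the pumping length.
Choose w = 0^p 1^{p+p!+1}. Since p ≠ (p+p!+1)-1 = p+p!, w ∈ L; and |w| ≥ p.
Write w = xyz as guaranteed by the lemma, with |xy| ≤ p and |y| ≥ 1.
Since the first p symbols of w are all 0's and |xy| ≤ p, y lies entirely in the leading 0-block: y = 0^k for some k with 1 ≤ k ≤ p.
Since 1 ≤ k ≤ p, k divides p!; set t = 1 + p!/k. Then xy^t z has p + (p!/k)·k = p + p! copies of 0. Now the 0-count is p+p! and (1-count)-1 = (p+p!+1)-1 = p+p!, so i ≠ j-1 fails. So xy^t z = 0^{p+p!} 1^{p+p!+1} ∉ L.
This contradicts the pumping lemma, so L is not regular.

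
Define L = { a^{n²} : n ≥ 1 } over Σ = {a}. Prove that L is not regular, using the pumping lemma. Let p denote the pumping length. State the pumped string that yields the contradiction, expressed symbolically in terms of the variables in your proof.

a^{p²+k}

Toward a contradiction, assume L is regular with pumping length p.
Take w = a^{p²} ∈ L with |w| = p² ≥ p.
By the pumping lemma, w = xyz with |xy| ≤ p and |y| ≥ 1.
Then y = a^k for some k with 1 ≤ k ≤ p.
Pump with i = 2: xy^2z = a^{p²+k}. Since 1 ≤ k ≤ p, p² < p²+k ≤ p²+p < (p+1)², so p²+k lies strictly between consecutive squares and is not a perfect square. So xy^2z ∉ L.
Contradiction. Therefore L is not regular.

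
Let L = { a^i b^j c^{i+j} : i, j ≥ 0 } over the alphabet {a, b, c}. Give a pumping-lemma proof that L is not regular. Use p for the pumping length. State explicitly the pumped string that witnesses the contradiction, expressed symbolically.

Assume L is regular. Let p be the pumping length given by the pumping lemma.
Take w = a^p b^p c^{2p} ∈ L (with i=j=p, i+j=2p), |w| = 4p ≥ p.
By the pumping lemma, w = xyz with |xy| ≤ p and |y| > 0.
The first p characters of w are a's, so xy (and hence y) consists only of a's. Write y = a^k, 1 ≤ k ≤ p.
Consider xy^2z = a^{p+k} b^p c^{2p}. Now the a- and b-counts sum to 2p+k, but the c-count is 2p ≠ 2p+k. So xy^2z ∉ L.
This is a contradiction; hence L is not regular.

a^{p+k} b^p c^{2p}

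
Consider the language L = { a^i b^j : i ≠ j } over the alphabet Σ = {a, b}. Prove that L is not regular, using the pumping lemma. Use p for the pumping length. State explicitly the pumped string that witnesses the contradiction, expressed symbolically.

Suppose for contradiction that L is regular, and let p be the pumping length.
Choose w = a^p b^{p+p!}. Since p ≠ p+p!, w ∈ L; and |w| ≥ p.
Write w = xyz as guaranteed by the lemma, with |xy| ≤ p and y is nonempty.
The first p characters of w are a's, so xy (and hence y) consists only of a's. Write y = a^k, 1 ≤ k ≤ p.
Since 1 ≤ k ≤ p, k divides p!; set t = 1 + p!/k. Then xy^t z has p + (p!/k)·k = p + p! copies of a. Now the a-count equals the b-count, so i ≠ j fails. So xy^t z = a^{p+p!} b^{p+p!} ∉ L.
This is a contradiction; hence L is not regular.

a^{p+p!} b^{p+p!}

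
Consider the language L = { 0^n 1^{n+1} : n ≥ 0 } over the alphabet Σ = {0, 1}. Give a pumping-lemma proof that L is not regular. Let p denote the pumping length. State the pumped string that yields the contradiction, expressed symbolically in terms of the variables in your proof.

Toward a contradiction, assume L is regular with pumping length p.
Choose w = 0^p 1^{p+1}, which is in L with |w| = 2p+1 ≥ p.
Write w = xyz as guaranteed by the lemma, with |xy| ≤ p and y is nonempty.
The first p characters of w are 0's, so xy (and hence y) consists only of 0's. Write y = 0^k, 1 ≤ k ≤ p.
Pump with i = 2: xy^2z = 0^{p+k} 1^{p+1}. For this to lie in L we would need p+1 = (p+k)+1, which forces k = 0. But k ≥ 1, so xy^2z ∉ L.
This contradicts the pumping lemma, so L is not regular.

0^{p+k} 1^{p+1}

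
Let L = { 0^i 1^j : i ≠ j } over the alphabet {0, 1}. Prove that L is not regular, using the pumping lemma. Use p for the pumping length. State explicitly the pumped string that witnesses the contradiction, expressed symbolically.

Assume L is regular. Let p be the pumping length given by the pumping lemma.
Choose w = 0^p 1^{p+p!}. Since p ≠ p+p!, w ∈ L; and |w| ≥ p.
Write w = xyz as guaranteed by the lemma, with |xy| ≤ p and y is nonempty.
Since the first p symbols of w are all 0's and |xy| ≤ p, y lies entirely in the leading 0-block: y = 0^k for some k with 1 ≤ k ≤ p.
Since 1 ≤ k ≤ p, k divides p!; set t = 1 + p!/k. Then xy^t z has p + (p!/k)·k = p + p! copies of 0. Now the 0-count equals the 1-count, so i ≠ j fails. So xy^t z = 0^{p+p!} 1^{p+p!} ∉ L.
Contradiction. Therefore L is not regular.

0^{p+p!} 1^{p+p!}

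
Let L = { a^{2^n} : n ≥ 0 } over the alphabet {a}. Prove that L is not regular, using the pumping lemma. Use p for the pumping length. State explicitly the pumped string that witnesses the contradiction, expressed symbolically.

a^{2^p+k}

Suppose for contradiction that L is regular, and let p be the pumping length.
Take w = a^{2^p} ∈ L with |w| = 2^p ≥ p.
Write w = xyz as guaranteed by the lemma, with |xy| ≤ p and |y| ≥ 1.
Then y = a^k for some k with 1 ≤ k ≤ p.
Pump with i = 2: xy^2z = a^{2^p+k}. Since 1 ≤ k ≤ p < 2^p, we have 2^p < 2^p+k < 2^{p+1}, so 2^p+k is not a power of 2. So xy^2z ∉ L.
This contradicts the pumping lemma, so L is not regular.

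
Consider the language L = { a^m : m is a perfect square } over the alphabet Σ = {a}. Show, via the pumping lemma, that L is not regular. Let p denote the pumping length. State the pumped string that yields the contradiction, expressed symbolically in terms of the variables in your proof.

Toward a contradiction, assume L is regular with pumping length p.
Take w = a^{p²} ∈ L with |w| = p² ≥ p.
Write w = xyz as guaranteed by the lemma, with |xy| ≤ p and y is nonempty.
Then y = a^k for some k with 1 ≤ k ≤ p.
Pump with i = 2: xy^2z = a^{p²+k}. Since 1 ≤ k ≤ p, p² < p²+k ≤ p²+p < (p+1)², so p²+k lies strictly between consecutive squares and is not a perfect square. So xy^2z ∉ L.
Contradiction. Therefore L is not regular.

a^{p²+k}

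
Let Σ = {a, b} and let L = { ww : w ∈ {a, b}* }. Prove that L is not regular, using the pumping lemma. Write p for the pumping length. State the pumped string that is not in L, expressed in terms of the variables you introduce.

Toward a contradiction, assume L is regular with pumping length p.
Take w = a^p b^p a^p b^p = uu where u = a^pb^p; then w ∈ L and |w| = 4p ≥ p.
Write w = xyz as guaranteed by the lemma, with |xy| ≤ p and |y| ≥ 1.
Because |xy| ≤ p and w begins with p copies of a, we have y = a^k with 1 ≤ k ≤ p.
Pump with i = 2: xy^2z = a^{p+k} b^p a^p b^p, of length 4p+k. Suppose this equals vv. The string starts with a and ends with b, so v does too; thus the boundary between the two copies of v is a b→a transition. There is exactly one such transition, at position 2p+k, so |v| = 2p+k and |vv| = 4p+2k ≠ 4p+k since k ≥ 1. So xy^2z ∉ L.
This is a contradiction; hence L is not regular.

a^{p+k} b^p a^p b^p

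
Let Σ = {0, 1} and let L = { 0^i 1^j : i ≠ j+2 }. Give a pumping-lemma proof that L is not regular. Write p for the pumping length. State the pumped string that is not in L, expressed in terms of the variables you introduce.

Suppose for contradiction that L is regular, and let p be the pumping length.
Choose w = 0^p 1^{p+p!-2}. Since p ≠ (p+p!-2)+2 = p+p!, w ∈ L; and |w| ≥ p.
Write w = xyz as guaranteed by the lemma, with |xy| ≤ p and y is nonempty.
The first p characters of w are 0's, so xy (and hence y) consists only of 0's. Write y = 0^k, 1 ≤ k ≤ p.
Since 1 ≤ k ≤ p, k divides p!; set t = 1 + p!/k. Then xy^t z has p + (p!/k)·k = p + p! copies of 0. Now the 0-count is p+p! and (1-count)+2 = (p+p!-2)+2 = p+p!, so i ≠ j+2 fails. So xy^t z = 0^{p+p!} 1^{p+p!-2} ∉ L.
Contradiction. Therefore L is not regular.

0^{p+p!} 1^{p+p!-2}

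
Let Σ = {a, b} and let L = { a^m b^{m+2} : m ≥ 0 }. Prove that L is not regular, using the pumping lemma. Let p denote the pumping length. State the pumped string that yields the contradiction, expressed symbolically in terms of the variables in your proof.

a^{p+k} b^{p+2}

Assume L is regular; let p be its pumping constant.
Choose w = a^p b^{p+2}, which is in L with |w| = 2p+2 ≥ p.
By the pumping lemma, w = xyz with |xy| ≤ p and |y| > 0.
The first p characters of w are a's, so xy (and hence y) consists only of a's. Write y = a^k, 1 ≤ k ≤ p.
Pump with i = 2: xy^2z = a^{p+k} b^{p+2}. For this to lie in L we would need p+2 = (p+k)+2, which forces k = 0. But k ≥ 1, so xy^2z ∉ L.
Contradiction. Therefore L is not regular.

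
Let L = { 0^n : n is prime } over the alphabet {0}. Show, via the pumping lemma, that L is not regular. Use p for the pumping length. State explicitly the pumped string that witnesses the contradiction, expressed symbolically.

Toward a contradiction, assume L is regular with pumping length p.
Let q be a prime with q ≥ p+2 (infinitely many primes exist), and take w = 0^q ∈ L with |w| = q ≥ p.
By the pumping lemma, w = xyz with |xy| ≤ p and |y| ≥ 1.
Then y = 0^k for some k with 1 ≤ k ≤ p.
Since 1 ≤ k ≤ p, |xz| = q-k. Pump with i = q+1: |xy^{q+1}z| = (q-k)+(q+1)k = q+qk = q(1+k), which is composite (both factors ≥ 2). So xy^{q+1}z = 0^{q(1+k)} ∉ L.
This contradicts the pumping lemma, so L is not regular.

0^{q(1+k)}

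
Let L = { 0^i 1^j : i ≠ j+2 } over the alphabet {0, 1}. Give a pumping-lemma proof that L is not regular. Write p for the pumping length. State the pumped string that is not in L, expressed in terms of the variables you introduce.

Assume L is regular; let p be its pumping constant.
Choose w = 0^p 1^{p+p!-2}. Since p ≠ (p+p!-2)+2 = p+p!, w ∈ L; and |w| ≥ p.
Write w = xyz as guaranteed by the lemma, with |xy| ≤ p and y is nonempty.
Since the first p symbols of w are all 0's and |xy| ≤ p, y lies entirely in the leading 0-block: y = 0^k for some k with 1 ≤ k ≤ p.
Since 1 ≤ k ≤ p, k divides p!; set t = 1 + p!/k. Then xy^t z has p + (p!/k)·k = p + p! copies of 0. Now the 0-count is p+p! and (1-count)+2 = (p+p!-2)+2 = p+p!, so i ≠ j+2 fails. So xy^t z = 0^{p+p!} 1^{p+p!-2} ∉ L.
This contradicts the pumping lemma, so L is not regular.

0^{p+p!} 1^{p+p!-2}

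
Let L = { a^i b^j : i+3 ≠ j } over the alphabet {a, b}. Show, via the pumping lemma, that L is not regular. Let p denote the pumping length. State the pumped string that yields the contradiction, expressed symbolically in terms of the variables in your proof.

a^{p+p!} b^{p+p!+3}

Suppose for contradiction that L is regular, and let p be the pumping length.
Choose w = a^p b^{p+p!+3}. Since p ≠ (p+p!+3)-3 = p+p!, w ∈ L; and |w| ≥ p.
The pumping lemma gives a decomposition w = xyz where |xy| ≤ p and |y| ≥ 1.
Since the first p symbols of w are all a's and |xy| ≤ p, y lies entirely in the leading a-block: y = a^k for some k with 1 ≤ k ≤ p.
Since 1 ≤ k ≤ p, k divides p!; set t = 1 + p!/k. Then xy^t z has p + (p!/k)·k = p + p! copies of a. Now the a-count is p+p! and (b-count)-3 = (p+p!+3)-3 = p+p!, so i+3 ≠ j fails. So xy^t z = a^{p+p!} b^{p+p!+3} ∉ L.
This contradicts the pumping lemma, so L is not regular.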